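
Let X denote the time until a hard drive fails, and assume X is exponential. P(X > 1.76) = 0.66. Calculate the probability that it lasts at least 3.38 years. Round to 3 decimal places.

e^(−λ·1.76) = 0.66 ⇒ λ = −ln(0.66)/1.76 = 0.236088.
P(X > 3.38) = e^(−0.236088·3.38) = e^(−0.79798) ≈ 0.450.

0.450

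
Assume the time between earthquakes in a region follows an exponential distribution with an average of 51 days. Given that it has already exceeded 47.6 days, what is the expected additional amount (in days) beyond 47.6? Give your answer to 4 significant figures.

51.00

The rate is λ = 1/51 = 0.0196078 per day.
By memorylessness, the remaining amount past any threshold is again Exp(λ) with mean 1/λ = 51 days.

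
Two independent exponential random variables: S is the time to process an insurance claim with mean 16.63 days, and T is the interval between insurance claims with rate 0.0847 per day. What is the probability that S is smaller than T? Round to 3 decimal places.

0.415

λ_1 = 1/16.63 = 0.0601323, λ_2 = 0.0847.
For independent exponentials, P(S < T) = λ_1/(λ_1+λ_2) = 0.0601323/0.144832 ≈ 0.415.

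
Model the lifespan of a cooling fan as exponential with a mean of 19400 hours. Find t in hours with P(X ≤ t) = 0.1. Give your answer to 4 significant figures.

The rate is λ = 1/19400 = 0.0000515464 per hour.
Set 1 − e^(−λt) = 0.1, so t = −ln(0.9)/λ = 0.10536/0.0000515464 ≈ 2043.99 hours.

2044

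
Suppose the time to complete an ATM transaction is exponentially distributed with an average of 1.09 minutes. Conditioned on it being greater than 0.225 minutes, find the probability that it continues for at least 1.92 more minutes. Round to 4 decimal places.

The rate is λ = 1/1.09 = 0.917431 per minute.
The exponential is memoryless, so the remaining time is again Exp(λ): the condition X > 0.225 is irrelevant.
P(X > 1.92) = e^(−1.7615) ≈ 0.1718.

0.1718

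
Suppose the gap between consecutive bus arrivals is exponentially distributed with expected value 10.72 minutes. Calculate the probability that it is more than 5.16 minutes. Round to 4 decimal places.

0.6180

The rate is λ = 1/10.72 = 0.0932836 per minute.
P(X > 5.16) = e^(−λ·5.16) = e^(−0.48134) ≈ 0.6180.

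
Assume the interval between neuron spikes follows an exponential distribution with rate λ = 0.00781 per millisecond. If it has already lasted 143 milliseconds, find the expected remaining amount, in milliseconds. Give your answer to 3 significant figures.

128

By memorylessness, the remaining amount past any threshold is again Exp(λ) with mean 1/λ = 128.041 milliseconds.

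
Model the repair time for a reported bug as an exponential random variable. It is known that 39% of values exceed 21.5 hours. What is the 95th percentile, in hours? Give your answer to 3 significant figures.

68.4

e^(−λ·21.5) = 0.39 ⇒ λ = −ln(0.39)/21.5 = 0.0437957.
95th percentile: 1 − e^(−λt) = 0.95, t = −ln(0.05)/λ = 68.4024 hours.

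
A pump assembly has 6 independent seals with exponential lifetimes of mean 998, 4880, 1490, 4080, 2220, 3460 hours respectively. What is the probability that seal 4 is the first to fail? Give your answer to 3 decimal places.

0.086

Rates: λ_i = 1/mean_i → 0.001002, 0.000204918, 0.000671141, 0.000245098, 0.00045045, 0.000289017; Σλ = 0.00286263.
P(seal 4 first) = λ_4/Σλ = 0.000245098/0.00286263 ≈ 0.086.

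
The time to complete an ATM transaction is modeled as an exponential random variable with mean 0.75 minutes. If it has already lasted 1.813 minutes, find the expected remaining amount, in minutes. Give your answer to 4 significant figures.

0.7500

The rate is λ = 1/0.75 = 1.33333 per minute.
By memorylessness, the remaining amount past any threshold is again Exp(λ) with mean 1/λ = 0.75 minutes.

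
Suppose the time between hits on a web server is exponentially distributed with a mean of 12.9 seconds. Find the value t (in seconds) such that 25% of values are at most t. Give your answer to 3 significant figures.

3.71

The rate is λ = 1/12.9 = 0.0775194 per second.
Set 1 − e^(−λt) = 0.25, so t = −ln(0.75)/λ = 0.28768/0.0775194 ≈ 3.7111 seconds.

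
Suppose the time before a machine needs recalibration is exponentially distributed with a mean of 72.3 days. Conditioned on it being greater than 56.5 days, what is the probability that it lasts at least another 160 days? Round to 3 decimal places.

The rate is λ = 1/72.3 = 0.0138313 per day.
P(X > s+t | X > s) = e^(−λ(s+t))/e^(−λs) = e^(−λt), independent of s = 56.5.
P(X > 160) = e^(−2.213) ≈ 0.109.

0.109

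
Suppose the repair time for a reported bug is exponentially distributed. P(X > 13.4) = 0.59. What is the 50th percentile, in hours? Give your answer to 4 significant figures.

e^(−λ·13.4) = 0.59 ⇒ λ = −ln(0.59)/13.4 = 0.0393756.
50th percentile: 1 − e^(−λt) = 0.5, t = −ln(0.5)/λ = 17.6035 hours.

17.60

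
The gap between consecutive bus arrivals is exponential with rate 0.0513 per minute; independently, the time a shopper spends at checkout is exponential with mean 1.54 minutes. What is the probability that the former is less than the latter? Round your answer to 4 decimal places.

0.0732

λ_1 = 0.0513, λ_2 = 1/1.54 = 0.649351.
For independent exponentials, P(the former < the latter) = λ_1/(λ_1+λ_2) = 0.0513/0.700651 ≈ 0.0732.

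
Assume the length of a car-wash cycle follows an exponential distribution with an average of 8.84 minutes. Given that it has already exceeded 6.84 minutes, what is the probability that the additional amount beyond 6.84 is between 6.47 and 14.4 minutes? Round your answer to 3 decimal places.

The rate is λ = 1/8.84 = 0.113122 per minute.
Memoryless: the residual past 6.84 is again Exp(λ).
P(6.47 < residual < 14.4) = e^(−λ·6.47) − e^(−λ·14.4) = 0.48099 − 0.19613 ≈ 0.285.

0.285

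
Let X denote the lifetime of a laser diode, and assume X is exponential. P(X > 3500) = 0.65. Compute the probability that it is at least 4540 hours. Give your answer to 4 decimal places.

e^(−λ·3500) = 0.65 ⇒ λ = −ln(0.65)/3500 = 0.000123081.
P(X > 4540) = e^(−0.000123081·4540) = e^(−0.55879) ≈ 0.5719.

0.5719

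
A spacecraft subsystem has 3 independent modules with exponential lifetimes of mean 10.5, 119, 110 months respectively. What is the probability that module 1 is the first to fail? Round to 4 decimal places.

0.8448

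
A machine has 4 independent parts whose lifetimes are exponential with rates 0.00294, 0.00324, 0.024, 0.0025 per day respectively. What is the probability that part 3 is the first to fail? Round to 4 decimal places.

The time to first failure is exponential with rate Σλ = 0.00294 + 0.00324 + 0.024 + 0.0025 = 0.03268.
P(part 3 first) = λ_3/Σλ = 0.024/0.03268 ≈ 0.7344.

0.7344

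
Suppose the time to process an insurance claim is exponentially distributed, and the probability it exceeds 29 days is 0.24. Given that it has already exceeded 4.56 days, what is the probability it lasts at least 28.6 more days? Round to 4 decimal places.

From e^(−λ·29) = 0.24, λ = −ln(0.24)/29 = 0.0492109.
Memoryless: P(X > 4.56+28.6 | X > 4.56) = P(X > 28.6) = e^(−0.0492109·28.6) ≈ 0.2448.

0.2448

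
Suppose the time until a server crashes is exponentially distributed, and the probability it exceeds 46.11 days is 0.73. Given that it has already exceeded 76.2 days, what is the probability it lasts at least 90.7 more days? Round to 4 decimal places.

From e^(−λ·46.11) = 0.73, λ = −ln(0.73)/46.11 = 0.00682522.
Memoryless: P(X > 76.2+90.7 | X > 76.2) = P(X > 90.7) = e^(−0.00682522·90.7) ≈ 0.5385.

0.5385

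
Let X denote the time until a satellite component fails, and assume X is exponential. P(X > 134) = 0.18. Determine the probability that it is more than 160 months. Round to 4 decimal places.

e^(−λ·134) = 0.18 ⇒ λ = −ln(0.18)/134 = 0.012797.
P(X > 160) = e^(−0.012797·160) = e^(−2.0475) ≈ 0.1291.

0.1291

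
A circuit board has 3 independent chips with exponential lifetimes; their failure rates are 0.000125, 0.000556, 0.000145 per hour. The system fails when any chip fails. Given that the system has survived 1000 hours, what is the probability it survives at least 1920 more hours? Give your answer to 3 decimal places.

0.205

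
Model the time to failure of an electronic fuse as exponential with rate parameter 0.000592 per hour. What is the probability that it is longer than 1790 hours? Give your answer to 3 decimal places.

P(X > 1790) = e^(−λ·1790) = e^(−1.0597) ≈ 0.347.

0.347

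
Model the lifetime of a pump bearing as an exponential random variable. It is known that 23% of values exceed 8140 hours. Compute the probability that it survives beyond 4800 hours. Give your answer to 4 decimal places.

e^(−λ·8140) = 0.23 ⇒ λ = −ln(0.23)/8140 = 0.00018055.
P(X > 4800) = e^(−0.00018055·4800) = e^(−0.86664) ≈ 0.4204.

0.4204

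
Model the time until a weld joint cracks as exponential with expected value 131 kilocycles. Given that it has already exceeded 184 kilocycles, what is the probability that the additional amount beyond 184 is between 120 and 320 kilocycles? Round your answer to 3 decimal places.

0.313

The rate is λ = 1/131 = 0.00763359 per kilocycle.
Memoryless: the residual past 184 is again Exp(λ).
P(120 < residual < 320) = e^(−λ·120) − e^(−λ·320) = 0.40010 − 0.08692 ≈ 0.313.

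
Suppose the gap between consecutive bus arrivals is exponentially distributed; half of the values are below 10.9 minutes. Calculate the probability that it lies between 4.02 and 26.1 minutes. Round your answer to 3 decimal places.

0.584

For an exponential, median = ln(2)/λ, so λ = ln 2 / 10.9 = 0.0635915 per minute.
P(4.02 < X < 26.1) = e^(−λ·4.02) − e^(−λ·26.1) = 0.77442 − 0.19019 ≈ 0.584.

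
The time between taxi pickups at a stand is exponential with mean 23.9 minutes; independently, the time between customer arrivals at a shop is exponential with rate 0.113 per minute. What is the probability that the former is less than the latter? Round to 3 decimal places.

λ_1 = 1/23.9 = 0.041841, λ_2 = 0.113.
For independent exponentials, P(the former < the latter) = λ_1/(λ_1+λ_2) = 0.041841/0.154841 ≈ 0.270.

0.270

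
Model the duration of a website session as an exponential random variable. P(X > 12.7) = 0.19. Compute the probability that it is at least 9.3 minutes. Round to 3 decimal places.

e^(−λ·12.7) = 0.19 ⇒ λ = −ln(0.19)/12.7 = 0.130766.
P(X > 9.3) = e^(−0.130766·9.3) = e^(−1.2161) ≈ 0.296.

0.296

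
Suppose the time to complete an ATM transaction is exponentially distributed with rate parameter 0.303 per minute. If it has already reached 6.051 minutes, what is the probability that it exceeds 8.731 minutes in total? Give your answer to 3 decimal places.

0.444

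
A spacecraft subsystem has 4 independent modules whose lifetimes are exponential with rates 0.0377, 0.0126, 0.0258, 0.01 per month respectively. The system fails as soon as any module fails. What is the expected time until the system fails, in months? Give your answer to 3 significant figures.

11.6

The time to first failure is exponential with rate Σλ = 0.0377 + 0.0126 + 0.0258 + 0.01 = 0.0861.
E[min] = 1/Σλ = 1/0.0861 = 11.6144 months.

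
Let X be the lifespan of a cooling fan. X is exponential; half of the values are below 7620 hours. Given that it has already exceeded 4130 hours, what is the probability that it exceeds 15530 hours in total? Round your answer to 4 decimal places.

0.3545

For an exponential, median = ln(2)/λ, so λ = ln 2 / 7620 = 0.0000909642 per hour.
The exponential is memoryless, so the remaining time is again Exp(λ): the condition X > 4130 is irrelevant.
P(X > 11400) = e^(−1.037) ≈ 0.3545.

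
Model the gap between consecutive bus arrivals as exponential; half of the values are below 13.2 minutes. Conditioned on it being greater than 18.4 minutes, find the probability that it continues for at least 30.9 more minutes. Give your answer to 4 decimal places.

0.1974

For an exponential, median = ln(2)/λ, so λ = ln 2 / 13.2 = 0.0525112 per minute.
The exponential is memoryless, so the remaining time is again Exp(λ): the condition X > 18.4 is irrelevant.
P(X > 30.9) = e^(−1.6226) ≈ 0.1974.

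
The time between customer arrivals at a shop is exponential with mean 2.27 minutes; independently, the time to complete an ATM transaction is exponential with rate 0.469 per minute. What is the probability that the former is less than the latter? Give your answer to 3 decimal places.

0.484

λ_1 = 1/2.27 = 0.440529, λ_2 = 0.469.
For independent exponentials, P(the former < the latter) = λ_1/(λ_1+λ_2) = 0.440529/0.909529 ≈ 0.484.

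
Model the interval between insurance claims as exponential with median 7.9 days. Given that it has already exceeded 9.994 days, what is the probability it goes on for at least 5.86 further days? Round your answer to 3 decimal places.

0.598

For an exponential, median = ln(2)/λ, so λ = ln 2 / 7.9 = 0.0877401 per day.
P(X > s+t | X > s) = e^(−λ(s+t))/e^(−λs) = e^(−λt), independent of s = 9.994.
P(X > 5.86) = e^(−0.51416) ≈ 0.598.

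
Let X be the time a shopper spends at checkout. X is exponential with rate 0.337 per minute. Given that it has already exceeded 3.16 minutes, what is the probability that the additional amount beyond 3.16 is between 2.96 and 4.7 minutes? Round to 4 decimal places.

0.1636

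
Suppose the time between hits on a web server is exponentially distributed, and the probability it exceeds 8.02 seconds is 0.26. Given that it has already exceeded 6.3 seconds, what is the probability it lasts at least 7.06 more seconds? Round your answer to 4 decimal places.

0.3055

From e^(−λ·8.02) = 0.26, λ = −ln(0.26)/8.02 = 0.167964.
Memoryless: P(X > 6.3+7.06 | X > 6.3) = P(X > 7.06) = e^(−0.167964·7.06) ≈ 0.3055.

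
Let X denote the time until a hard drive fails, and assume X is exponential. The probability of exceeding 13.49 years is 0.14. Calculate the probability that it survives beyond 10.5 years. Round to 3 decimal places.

0.216

e^(−λ·13.49) = 0.14 ⇒ λ = −ln(0.14)/13.49 = 0.145746.
P(X > 10.5) = e^(−0.145746·10.5) = e^(−1.5303) ≈ 0.216.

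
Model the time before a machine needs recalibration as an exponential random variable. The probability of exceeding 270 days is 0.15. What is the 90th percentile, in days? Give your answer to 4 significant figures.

327.7

e^(−λ·270) = 0.15 ⇒ λ = −ln(0.15)/270 = 0.00702637.
90th percentile: 1 − e^(−λt) = 0.9, t = −ln(0.1)/λ = 327.706 days.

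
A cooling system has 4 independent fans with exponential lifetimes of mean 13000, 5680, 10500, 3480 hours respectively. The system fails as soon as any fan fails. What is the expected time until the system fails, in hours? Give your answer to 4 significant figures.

The first failure time is exponential with rate Σλ_i = 1/13000 + 1/5680 + 1/10500 + 1/3480 = 0.000635574 per hour.
E[min] = 1/Σλ = 1/0.000635574 = 1573.38 hours.

1573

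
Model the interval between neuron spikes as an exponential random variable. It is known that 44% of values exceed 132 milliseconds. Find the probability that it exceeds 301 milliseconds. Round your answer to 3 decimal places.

0.154

e^(−λ·132) = 0.44 ⇒ λ = −ln(0.44)/132 = 0.00621955.
P(X > 301) = e^(−0.00621955·301) = e^(−1.8721) ≈ 0.154.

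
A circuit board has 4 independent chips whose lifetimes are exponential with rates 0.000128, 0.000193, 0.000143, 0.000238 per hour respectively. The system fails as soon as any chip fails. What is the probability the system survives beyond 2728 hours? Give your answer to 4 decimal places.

0.1473

The time to first failure is exponential with rate Σλ = 0.000128 + 0.000193 + 0.000143 + 0.000238 = 0.000702.
P(min > 2728) = e^(−0.000702·2728) = e^(−1.9151) ≈ 0.1473.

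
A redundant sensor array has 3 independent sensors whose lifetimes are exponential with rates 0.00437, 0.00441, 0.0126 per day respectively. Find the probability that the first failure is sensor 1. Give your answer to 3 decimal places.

The time to first failure is exponential with rate Σλ = 0.00437 + 0.00441 + 0.0126 = 0.02138.
P(sensor 1 first) = λ_1/Σλ = 0.00437/0.02138 ≈ 0.204.

0.204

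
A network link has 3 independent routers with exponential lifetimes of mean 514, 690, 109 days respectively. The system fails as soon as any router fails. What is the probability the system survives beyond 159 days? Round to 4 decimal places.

0.1355

The first failure time is exponential with rate Σλ_i = 1/514 + 1/690 + 1/109 = 0.0125691 per day.
P(min > 159) = e^(−0.0125691·159) = e^(−1.9985) ≈ 0.1355.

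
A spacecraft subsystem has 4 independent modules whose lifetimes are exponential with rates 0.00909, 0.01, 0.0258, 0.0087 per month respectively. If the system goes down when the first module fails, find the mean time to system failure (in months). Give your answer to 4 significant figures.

The time to first failure is exponential with rate Σλ = 0.00909 + 0.01 + 0.0258 + 0.0087 = 0.05359.
E[min] = 1/Σλ = 1/0.05359 = 18.6602 months.

18.66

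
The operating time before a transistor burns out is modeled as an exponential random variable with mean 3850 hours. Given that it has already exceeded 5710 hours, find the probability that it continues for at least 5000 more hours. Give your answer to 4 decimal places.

The rate is λ = 1/3850 = 0.00025974 per hour.
The exponential is memoryless, so the remaining time is again Exp(λ): the condition X > 5710 is irrelevant.
P(X > 5000) = e^(−1.2987) ≈ 0.2729.

0.2729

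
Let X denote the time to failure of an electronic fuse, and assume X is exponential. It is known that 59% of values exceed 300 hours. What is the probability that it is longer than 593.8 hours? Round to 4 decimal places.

e^(−λ·300) = 0.59 ⇒ λ = −ln(0.59)/300 = 0.00175878.
P(X > 593.8) = e^(−0.00175878·593.8) = e^(−1.0444) ≈ 0.3519.

0.3519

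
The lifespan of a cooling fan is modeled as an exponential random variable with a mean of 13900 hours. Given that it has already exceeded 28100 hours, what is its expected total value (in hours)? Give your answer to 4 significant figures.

The rate is λ = 1/13900 = 0.0000719424 per hour.
By memorylessness, E[X | X > 28100] = 28100 + 1/λ = 28100 + 13900 = 42000 hours.

42000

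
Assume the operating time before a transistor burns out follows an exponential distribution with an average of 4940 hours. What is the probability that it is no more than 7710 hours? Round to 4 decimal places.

0.7900

The rate is λ = 1/4940 = 0.000202429 per hour.
P(X ≤ 7710) = 1 − e^(−λ·7710) = 1 − e^(−1.5607) ≈ 0.7900.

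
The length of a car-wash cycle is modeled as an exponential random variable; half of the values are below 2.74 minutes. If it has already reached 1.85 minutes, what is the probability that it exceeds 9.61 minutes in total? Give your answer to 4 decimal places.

For an exponential, median = ln(2)/λ, so λ = ln 2 / 2.74 = 0.252973 per minute.
By the memoryless property, P(X > 1.85+7.76 | X > 1.85) = P(X > 7.76).
P(X > 7.76) = e^(−1.9631) ≈ 0.1404.

0.1404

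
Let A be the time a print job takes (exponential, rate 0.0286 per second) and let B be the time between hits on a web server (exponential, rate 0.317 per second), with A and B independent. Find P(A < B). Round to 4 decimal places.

0.0828

λ_1 = 0.0286, λ_2 = 0.317.
For independent exponentials, P(A < B) = λ_1/(λ_1+λ_2) = 0.0286/0.3456 ≈ 0.0828.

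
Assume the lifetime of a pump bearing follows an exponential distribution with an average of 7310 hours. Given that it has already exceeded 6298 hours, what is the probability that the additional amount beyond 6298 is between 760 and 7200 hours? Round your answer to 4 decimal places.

The rate is λ = 1/7310 = 0.000136799 per hour.
Memoryless: the residual past 6298 is again Exp(λ).
P(760 < residual < 7200) = e^(−λ·760) − e^(−λ·7200) = 0.90125 − 0.37346 ≈ 0.5278.

0.5278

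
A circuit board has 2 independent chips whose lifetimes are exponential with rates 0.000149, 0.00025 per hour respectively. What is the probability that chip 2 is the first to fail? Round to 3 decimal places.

The time to first failure is exponential with rate Σλ = 0.000149 + 0.00025 = 0.000399.
P(chip 2 first) = λ_2/Σλ = 0.00025/0.000399 ≈ 0.627.

0.627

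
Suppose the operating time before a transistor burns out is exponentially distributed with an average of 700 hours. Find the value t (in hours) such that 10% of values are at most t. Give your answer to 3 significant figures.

73.8

The rate is λ = 1/700 = 0.00142857 per hour.
Set 1 − e^(−λt) = 0.1, so t = −ln(0.9)/λ = 0.10536/0.00142857 ≈ 73.7524 hours.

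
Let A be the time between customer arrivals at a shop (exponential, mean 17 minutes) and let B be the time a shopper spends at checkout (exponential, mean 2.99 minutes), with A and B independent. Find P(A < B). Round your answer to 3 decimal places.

0.150

λ_1 = 1/17 = 0.0588235, λ_2 = 1/2.99 = 0.334448.
For independent exponentials, P(A < B) = λ_1/(λ_1+λ_2) = 0.0588235/0.393272 ≈ 0.150.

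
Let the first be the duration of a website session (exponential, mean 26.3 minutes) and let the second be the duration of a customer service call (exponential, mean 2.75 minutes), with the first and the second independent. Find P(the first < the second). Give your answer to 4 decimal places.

0.0947

λ_1 = 1/26.3 = 0.0380228, λ_2 = 1/2.75 = 0.363636.
For independent exponentials, P(the first < the second) = λ_1/(λ_1+λ_2) = 0.0380228/0.401659 ≈ 0.0947.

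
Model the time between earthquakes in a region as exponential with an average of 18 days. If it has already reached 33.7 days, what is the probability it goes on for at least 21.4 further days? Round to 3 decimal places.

The rate is λ = 1/18 = 0.0555556 per day.
P(X > s+t | X > s) = e^(−λ(s+t))/e^(−λs) = e^(−λt), independent of s = 33.7.
P(X > 21.4) = e^(−1.1889) ≈ 0.305.

0.305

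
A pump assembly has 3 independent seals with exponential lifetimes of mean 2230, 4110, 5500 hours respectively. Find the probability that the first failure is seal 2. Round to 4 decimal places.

0.2785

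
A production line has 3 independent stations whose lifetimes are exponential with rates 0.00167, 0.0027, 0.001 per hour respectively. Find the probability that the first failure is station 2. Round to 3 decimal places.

The time to first failure is exponential with rate Σλ = 0.00167 + 0.0027 + 0.001 = 0.00537.
P(station 2 first) = λ_2/Σλ = 0.0027/0.00537 ≈ 0.503.

0.503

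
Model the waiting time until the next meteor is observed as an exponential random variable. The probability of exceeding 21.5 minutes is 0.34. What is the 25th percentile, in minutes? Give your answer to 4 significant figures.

5.733

e^(−λ·21.5) = 0.34 ⇒ λ = −ln(0.34)/21.5 = 0.0501772.
25th percentile: 1 − e^(−λt) = 0.25, t = −ln(0.75)/λ = 5.73332 minutes.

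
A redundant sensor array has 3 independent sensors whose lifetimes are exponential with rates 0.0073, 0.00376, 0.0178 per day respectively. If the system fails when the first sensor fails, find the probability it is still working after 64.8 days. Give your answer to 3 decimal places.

The time to first failure is exponential with rate Σλ = 0.0073 + 0.00376 + 0.0178 = 0.02886.
P(min > 64.8) = e^(−0.02886·64.8) = e^(−1.8701) ≈ 0.154.

0.154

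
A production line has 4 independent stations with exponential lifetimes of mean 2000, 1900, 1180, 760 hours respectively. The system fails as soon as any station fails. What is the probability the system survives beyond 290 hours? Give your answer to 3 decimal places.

0.397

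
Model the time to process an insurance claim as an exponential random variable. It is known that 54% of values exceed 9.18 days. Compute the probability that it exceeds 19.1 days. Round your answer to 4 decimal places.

0.2775

e^(−λ·9.18) = 0.54 ⇒ λ = −ln(0.54)/9.18 = 0.0671227.
P(X > 19.1) = e^(−0.0671227·19.1) = e^(−1.282) ≈ 0.2775.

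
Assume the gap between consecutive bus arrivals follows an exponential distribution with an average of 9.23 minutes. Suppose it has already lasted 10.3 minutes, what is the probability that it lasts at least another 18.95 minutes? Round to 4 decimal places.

0.1283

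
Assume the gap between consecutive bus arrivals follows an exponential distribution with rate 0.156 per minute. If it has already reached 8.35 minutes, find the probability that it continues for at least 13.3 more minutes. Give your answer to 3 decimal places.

0.126

By the memoryless property, P(X > 8.35+13.3 | X > 8.35) = P(X > 13.3).
P(X > 13.3) = e^(−2.0748) ≈ 0.126.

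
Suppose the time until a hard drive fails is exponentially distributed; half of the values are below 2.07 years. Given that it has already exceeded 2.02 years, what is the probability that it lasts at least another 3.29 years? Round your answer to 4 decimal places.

0.3323

For an exponential, median = ln(2)/λ, so λ = ln 2 / 2.07 = 0.334854 per year.
The exponential is memoryless, so the remaining time is again Exp(λ): the condition X > 2.02 is irrelevant.
P(X > 3.29) = e^(−1.1017) ≈ 0.3323.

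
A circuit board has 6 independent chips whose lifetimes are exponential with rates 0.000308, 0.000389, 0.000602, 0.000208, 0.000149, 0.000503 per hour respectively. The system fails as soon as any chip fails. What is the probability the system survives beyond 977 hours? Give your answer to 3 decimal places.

0.121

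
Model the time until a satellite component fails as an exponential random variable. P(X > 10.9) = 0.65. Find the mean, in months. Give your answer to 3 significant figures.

25.3

e^(−λ·10.9) = 0.65 ⇒ λ = −ln(0.65)/10.9 = 0.0395214.
Mean = 1/λ = 25.3028 months.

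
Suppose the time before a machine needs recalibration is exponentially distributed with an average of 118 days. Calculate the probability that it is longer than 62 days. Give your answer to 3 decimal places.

0.591

The rate is λ = 1/118 = 0.00847458 per day.
P(X > 62) = e^(−λ·62) = e^(−0.52542) ≈ 0.591.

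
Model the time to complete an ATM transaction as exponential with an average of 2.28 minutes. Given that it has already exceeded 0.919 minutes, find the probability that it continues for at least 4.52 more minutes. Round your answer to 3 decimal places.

The rate is λ = 1/2.28 = 0.438596 per minute.
P(X > s+t | X > s) = e^(−λ(s+t))/e^(−λs) = e^(−λt), independent of s = 0.919.
P(X > 4.52) = e^(−1.9825) ≈ 0.138.

0.138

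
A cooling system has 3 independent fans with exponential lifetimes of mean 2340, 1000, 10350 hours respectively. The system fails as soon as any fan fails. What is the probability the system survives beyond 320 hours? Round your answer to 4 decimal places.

The first failure time is exponential with rate Σλ_i = 1/2340 + 1/1000 + 1/10350 = 0.00152397 per hour.
P(min > 320) = e^(−0.00152397·320) = e^(−0.48767) ≈ 0.6141.

0.6141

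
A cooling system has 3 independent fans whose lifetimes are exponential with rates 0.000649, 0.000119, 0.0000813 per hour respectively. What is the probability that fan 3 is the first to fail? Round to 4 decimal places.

0.0957

The time to first failure is exponential with rate Σλ = 0.000649 + 0.000119 + 0.0000813 = 0.0008493.
P(fan 3 first) = λ_3/Σλ = 0.0000813/0.0008493 ≈ 0.0957.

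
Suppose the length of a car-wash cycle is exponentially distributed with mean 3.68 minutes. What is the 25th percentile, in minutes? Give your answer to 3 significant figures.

The rate is λ = 1/3.68 = 0.271739 per minute.
Set 1 − e^(−λt) = 0.25, so t = −ln(0.75)/λ = 0.28768/0.271739 ≈ 1.05867 minutes.

1.06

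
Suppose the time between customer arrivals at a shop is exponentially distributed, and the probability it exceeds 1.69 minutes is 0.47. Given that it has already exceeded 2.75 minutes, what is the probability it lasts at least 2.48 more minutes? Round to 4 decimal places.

From e^(−λ·1.69) = 0.47, λ = −ln(0.47)/1.69 = 0.446759.
Memoryless: P(X > 2.75+2.48 | X > 2.75) = P(X > 2.48) = e^(−0.446759·2.48) ≈ 0.3302.

0.3302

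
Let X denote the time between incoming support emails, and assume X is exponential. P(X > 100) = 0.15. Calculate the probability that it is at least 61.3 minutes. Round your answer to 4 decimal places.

0.3126

e^(−λ·100) = 0.15 ⇒ λ = −ln(0.15)/100 = 0.0189712.
P(X > 61.3) = e^(−0.0189712·61.3) = e^(−1.1629) ≈ 0.3126.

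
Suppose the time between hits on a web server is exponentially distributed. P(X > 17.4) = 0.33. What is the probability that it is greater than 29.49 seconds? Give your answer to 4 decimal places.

0.1527

e^(−λ·17.4) = 0.33 ⇒ λ = −ln(0.33)/17.4 = 0.0637162.
P(X > 29.49) = e^(−0.0637162·29.49) = e^(−1.879) ≈ 0.1527.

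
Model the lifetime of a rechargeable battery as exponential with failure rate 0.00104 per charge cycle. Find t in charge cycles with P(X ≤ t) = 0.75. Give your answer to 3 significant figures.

Set 1 − e^(−λt) = 0.75, so t = −ln(0.25)/λ = 1.3863/0.00104 ≈ 1332.98 charge cycles.

1330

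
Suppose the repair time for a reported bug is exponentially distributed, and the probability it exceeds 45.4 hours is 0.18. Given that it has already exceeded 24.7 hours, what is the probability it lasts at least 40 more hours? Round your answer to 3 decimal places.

From e^(−λ·45.4) = 0.18, λ = −ln(0.18)/45.4 = 0.0377709.
Memoryless: P(X > 24.7+40 | X > 24.7) = P(X > 40) = e^(−0.0377709·40) ≈ 0.221.

0.221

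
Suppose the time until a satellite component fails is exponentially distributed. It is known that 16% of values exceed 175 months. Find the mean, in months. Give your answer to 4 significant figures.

95.49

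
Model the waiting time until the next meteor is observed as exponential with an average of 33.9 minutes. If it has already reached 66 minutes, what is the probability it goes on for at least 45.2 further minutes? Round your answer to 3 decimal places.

The rate is λ = 1/33.9 = 0.0294985 per minute.
The exponential is memoryless, so the remaining time is again Exp(λ): the condition X > 66 is irrelevant.
P(X > 45.2) = e^(−1.3333) ≈ 0.264.

0.264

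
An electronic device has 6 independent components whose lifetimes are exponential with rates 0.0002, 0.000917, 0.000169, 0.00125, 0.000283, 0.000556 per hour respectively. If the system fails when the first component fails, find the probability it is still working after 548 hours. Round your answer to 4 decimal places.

0.1573

The time to first failure is exponential with rate Σλ = 0.0002 + 0.000917 + 0.000169 + 0.00125 + 0.000283 + 0.000556 = 0.003375.
P(min > 548) = e^(−0.003375·548) = e^(−1.8495) ≈ 0.1573.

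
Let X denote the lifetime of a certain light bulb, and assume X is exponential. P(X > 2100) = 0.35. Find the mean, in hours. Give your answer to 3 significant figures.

2000

e^(−λ·2100) = 0.35 ⇒ λ = −ln(0.35)/2100 = 0.000499915.
Mean = 1/λ = 2000.34 hours.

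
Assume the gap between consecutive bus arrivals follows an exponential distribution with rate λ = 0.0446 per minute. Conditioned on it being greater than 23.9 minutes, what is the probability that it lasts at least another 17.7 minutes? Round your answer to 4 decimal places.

The exponential is memoryless, so the remaining time is again Exp(λ): the condition X > 23.9 is irrelevant.
P(X > 17.7) = e^(−0.78942) ≈ 0.4541.

0.4541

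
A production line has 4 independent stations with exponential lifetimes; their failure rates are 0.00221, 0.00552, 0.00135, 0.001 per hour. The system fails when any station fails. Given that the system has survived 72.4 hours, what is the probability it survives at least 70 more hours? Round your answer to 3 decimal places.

0.494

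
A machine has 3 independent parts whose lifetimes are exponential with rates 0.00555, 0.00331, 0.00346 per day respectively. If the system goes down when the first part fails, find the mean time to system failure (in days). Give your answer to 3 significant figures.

81.2

The time to first failure is exponential with rate Σλ = 0.00555 + 0.00331 + 0.00346 = 0.01232.
E[min] = 1/Σλ = 1/0.01232 = 81.1688 days.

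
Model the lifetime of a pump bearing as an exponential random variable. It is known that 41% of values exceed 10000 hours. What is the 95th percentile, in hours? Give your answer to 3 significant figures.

33600

e^(−λ·10000) = 0.41 ⇒ λ = −ln(0.41)/10000 = 0.0000891598.
95th percentile: 1 − e^(−λt) = 0.95, t = −ln(0.05)/λ = 33599.6 hours.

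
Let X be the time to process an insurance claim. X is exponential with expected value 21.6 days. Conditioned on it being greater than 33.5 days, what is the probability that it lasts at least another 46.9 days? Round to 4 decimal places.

0.1140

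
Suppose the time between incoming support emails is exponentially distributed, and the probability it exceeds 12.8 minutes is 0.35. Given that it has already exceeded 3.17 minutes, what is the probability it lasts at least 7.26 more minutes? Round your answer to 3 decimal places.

0.551

From e^(−λ·12.8) = 0.35, λ = −ln(0.35)/12.8 = 0.0820174.
Memoryless: P(X > 3.17+7.26 | X > 3.17) = P(X > 7.26) = e^(−0.0820174·7.26) ≈ 0.551.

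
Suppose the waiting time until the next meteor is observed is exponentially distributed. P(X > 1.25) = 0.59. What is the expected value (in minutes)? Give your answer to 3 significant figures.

e^(−λ·1.25) = 0.59 ⇒ λ = −ln(0.59)/1.25 = 0.422106.
Mean = 1/λ = 2.36907 minutes.

2.37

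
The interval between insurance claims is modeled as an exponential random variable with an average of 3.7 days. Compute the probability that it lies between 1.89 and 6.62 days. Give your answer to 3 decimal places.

0.433

The rate is λ = 1/3.7 = 0.27027 per day.
P(1.89 < X < 6.62) = e^(−λ·1.89) − e^(−λ·6.62) = 0.60001 − 0.16710 ≈ 0.433.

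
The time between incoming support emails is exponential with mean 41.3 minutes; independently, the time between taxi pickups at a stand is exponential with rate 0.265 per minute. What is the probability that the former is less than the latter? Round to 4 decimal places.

0.0837

λ_1 = 1/41.3 = 0.0242131, λ_2 = 0.265.
For independent exponentials, P(the former < the latter) = λ_1/(λ_1+λ_2) = 0.0242131/0.289213 ≈ 0.0837.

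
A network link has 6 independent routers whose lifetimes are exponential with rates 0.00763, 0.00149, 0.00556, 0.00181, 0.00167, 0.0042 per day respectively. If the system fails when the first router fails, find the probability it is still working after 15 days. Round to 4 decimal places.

0.7151

The time to first failure is exponential with rate Σλ = 0.00763 + 0.00149 + 0.00556 + 0.00181 + 0.00167 + 0.0042 = 0.02236.
P(min > 15) = e^(−0.02236·15) = e^(−0.3354) ≈ 0.7151.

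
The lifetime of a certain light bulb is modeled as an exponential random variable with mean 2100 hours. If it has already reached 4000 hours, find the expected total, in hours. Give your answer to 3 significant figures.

6100

The rate is λ = 1/2100 = 0.00047619 per hour.
By memorylessness, E[X | X > 4000] = 4000 + 1/λ = 4000 + 2100 = 6100 hours.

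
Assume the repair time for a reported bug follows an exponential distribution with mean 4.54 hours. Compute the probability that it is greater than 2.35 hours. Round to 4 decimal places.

0.5959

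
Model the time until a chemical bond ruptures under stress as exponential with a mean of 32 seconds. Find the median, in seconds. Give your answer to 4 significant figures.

22.18

The rate is λ = 1/32 = 0.03125 per second.
Set 1 − e^(−λt) = 0.5, so t = −ln(0.5)/λ = 0.69315/0.03125 ≈ 22.1807 seconds.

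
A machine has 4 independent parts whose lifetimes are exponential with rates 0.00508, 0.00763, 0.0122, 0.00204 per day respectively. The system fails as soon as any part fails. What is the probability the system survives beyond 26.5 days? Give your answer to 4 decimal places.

The time to first failure is exponential with rate Σλ = 0.00508 + 0.00763 + 0.0122 + 0.00204 = 0.02695.
P(min > 26.5) = e^(−0.02695·26.5) = e^(−0.71418) ≈ 0.4896.

0.4896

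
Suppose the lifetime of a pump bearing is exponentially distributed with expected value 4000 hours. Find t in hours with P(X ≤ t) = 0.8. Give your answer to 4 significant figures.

The rate is λ = 1/4000 = 0.00025 per hour.
Set 1 − e^(−λt) = 0.8, so t = −ln(0.2)/λ = 1.6094/0.00025 ≈ 6437.75 hours.

6438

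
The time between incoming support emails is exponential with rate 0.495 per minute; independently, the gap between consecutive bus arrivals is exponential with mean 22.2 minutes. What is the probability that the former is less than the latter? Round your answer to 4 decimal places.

0.9166

λ_1 = 0.495, λ_2 = 1/22.2 = 0.045045.
For independent exponentials, P(the former < the latter) = λ_1/(λ_1+λ_2) = 0.495/0.540045 ≈ 0.9166.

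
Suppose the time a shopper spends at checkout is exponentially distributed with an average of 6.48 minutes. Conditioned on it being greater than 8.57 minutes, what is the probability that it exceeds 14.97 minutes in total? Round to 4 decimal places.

0.3724

The rate is λ = 1/6.48 = 0.154321 per minute.
P(X > s+t | X > s) = e^(−λ(s+t))/e^(−λs) = e^(−λt), independent of s = 8.57.
P(X > 6.4) = e^(−0.98765) ≈ 0.3724.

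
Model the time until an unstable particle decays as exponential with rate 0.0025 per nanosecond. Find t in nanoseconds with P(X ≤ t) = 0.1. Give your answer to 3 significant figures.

Set 1 − e^(−λt) = 0.1, so t = −ln(0.9)/λ = 0.10536/0.0025 ≈ 42.1442 nanoseconds.

42.1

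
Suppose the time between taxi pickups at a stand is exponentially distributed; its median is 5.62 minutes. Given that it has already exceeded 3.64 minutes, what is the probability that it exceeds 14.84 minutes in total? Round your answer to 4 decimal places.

0.2512

For an exponential, median = ln(2)/λ, so λ = ln 2 / 5.62 = 0.123336 per minute.
P(X > s+t | X > s) = e^(−λ(s+t))/e^(−λs) = e^(−λt), independent of s = 3.64.
P(X > 11.2) = e^(−1.3814) ≈ 0.2512.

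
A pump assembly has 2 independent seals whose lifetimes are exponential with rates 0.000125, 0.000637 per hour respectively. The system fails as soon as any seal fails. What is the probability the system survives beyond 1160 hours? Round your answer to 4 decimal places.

0.4132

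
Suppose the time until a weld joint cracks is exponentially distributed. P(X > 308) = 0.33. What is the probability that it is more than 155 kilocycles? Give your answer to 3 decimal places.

0.572

e^(−λ·308) = 0.33 ⇒ λ = −ln(0.33)/308 = 0.00359955.
P(X > 155) = e^(−0.00359955·155) = e^(−0.55793) ≈ 0.572.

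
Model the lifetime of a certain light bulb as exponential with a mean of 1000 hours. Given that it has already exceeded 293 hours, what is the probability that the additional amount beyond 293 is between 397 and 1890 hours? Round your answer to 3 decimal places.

The rate is λ = 1/1000 = 0.001 per hour.
Memoryless: the residual past 293 is again Exp(λ).
P(397 < residual < 1890) = e^(−λ·397) − e^(−λ·1890) = 0.67233 − 0.15107 ≈ 0.521.

0.521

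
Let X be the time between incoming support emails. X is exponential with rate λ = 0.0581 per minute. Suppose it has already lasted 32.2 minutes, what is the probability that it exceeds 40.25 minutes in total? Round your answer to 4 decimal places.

0.6264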